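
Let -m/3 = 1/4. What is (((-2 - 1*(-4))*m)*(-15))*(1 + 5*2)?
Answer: 495/2 ≈ 247.50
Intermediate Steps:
m = -¾ (m = -3/4 = -3*¼ = -¾ ≈ -0.75000)
(((-2 - 1*(-4))*m)*(-15))*(1 + 5*2) = (((-2 - 1*(-4))*(-¾))*(-15))*(1 + 5*2) = (((-2 + 4)*(-¾))*(-15))*(1 + 10) = ((2*(-¾))*(-15))*11 = -3/2*(-15)*11 = (45/2)*11 = 495/2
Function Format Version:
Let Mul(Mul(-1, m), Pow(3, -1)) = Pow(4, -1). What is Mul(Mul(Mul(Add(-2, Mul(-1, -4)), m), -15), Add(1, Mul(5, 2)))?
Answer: Rational(495, 2) ≈ 247.50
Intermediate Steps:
m = Rational(-3, 4) (m = Mul(-3, Pow(4, -1)) = Mul(-3, Rational(1, 4)) = Rational(-3, 4) ≈ -0.75000)
Mul(Mul(Mul(Add(-2, Mul(-1, -4)), m), -15), Add(1, Mul(5, 2))) = Mul(Mul(Mul(Add(-2, Mul(-1, -4)), Rational(-3, 4)), -15), Add(1, Mul(5, 2))) = Mul(Mul(Mul(Add(-2, 4), Rational(-3, 4)), -15), Add(1, 10)) = Mul(Mul(Mul(2, Rational(-3, 4)), -15), 11) = Mul(Mul(Rational(-3, 2), -15), 11) = Mul(Rational(45, 2), 11) = Rational(495, 2)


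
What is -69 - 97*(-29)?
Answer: 2744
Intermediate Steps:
-69 - 97*(-29) = -69 + 2813 = 2744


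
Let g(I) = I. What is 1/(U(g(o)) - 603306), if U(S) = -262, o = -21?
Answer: -1/603568 ≈ -1.6568e-6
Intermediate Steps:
1/(U(g(o)) - 603306) = 1/(-262 - 603306) = 1/(-603568) = -1/603568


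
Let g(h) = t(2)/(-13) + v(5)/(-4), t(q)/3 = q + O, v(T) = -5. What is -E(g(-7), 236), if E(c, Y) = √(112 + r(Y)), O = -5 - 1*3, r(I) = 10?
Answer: -√122 ≈ -11.045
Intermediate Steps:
O = -8 (O = -5 - 3 = -8)
t(q) = -24 + 3*q (t(q) = 3*(q - 8) = 3*(-8 + q) = -24 + 3*q)
g(h) = 137/52 (g(h) = (-24 + 3*2)/(-13) - 5/(-4) = (-24 + 6)*(-1/13) - 5*(-¼) = -18*(-1/13) + 5/4 = 18/13 + 5/4 = 137/52)
E(c, Y) = √122 (E(c, Y) = √(112 + 10) = √122)
-E(g(-7), 236) = -√122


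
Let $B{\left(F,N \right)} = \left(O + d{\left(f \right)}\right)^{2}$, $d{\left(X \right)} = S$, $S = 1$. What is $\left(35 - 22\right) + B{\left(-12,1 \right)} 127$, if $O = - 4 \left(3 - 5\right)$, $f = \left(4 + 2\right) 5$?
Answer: $10300$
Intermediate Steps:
$f = 30$ ($f = 6 \cdot 5 = 30$)
$d{\left(X \right)} = 1$
$O = 8$ ($O = \left(-4\right) \left(-2\right) = 8$)
$B{\left(F,N \right)} = 81$ ($B{\left(F,N \right)} = \left(8 + 1\right)^{2} = 9^{2} = 81$)
$\left(35 - 22\right) + B{\left(-12,1 \right)} 127 = \left(35 - 22\right) + 81 \cdot 127 = \left(35 - 22\right) + 10287 = 13 + 10287 = 10300$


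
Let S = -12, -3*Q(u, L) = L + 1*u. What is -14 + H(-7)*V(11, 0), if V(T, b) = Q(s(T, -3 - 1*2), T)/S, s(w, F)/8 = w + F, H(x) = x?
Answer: -917/36 ≈ -25.472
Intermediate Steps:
s(w, F) = 8*F + 8*w (s(w, F) = 8*(w + F) = 8*(F + w) = 8*F + 8*w)
Q(u, L) = -L/3 - u/3 (Q(u, L) = -(L + 1*u)/3 = -(L + u)/3 = -L/3 - u/3)
V(T, b) = -10/9 + T/4 (V(T, b) = (-T/3 - (8*(-3 - 1*2) + 8*T)/3)/(-12) = (-T/3 - (8*(-3 - 2) + 8*T)/3)*(-1/12) = (-T/3 - (8*(-5) + 8*T)/3)*(-1/12) = (-T/3 - (-40 + 8*T)/3)*(-1/12) = (-T/3 + (40/3 - 8*T/3))*(-1/12) = (40/3 - 3*T)*(-1/12) = -10/9 + T/4)
-14 + H(-7)*V(11, 0) = -14 - 7*(-10/9 + (¼)*11) = -14 - 7*(-10/9 + 11/4) = -14 - 7*59/36 = -14 - 413/36 = -917/36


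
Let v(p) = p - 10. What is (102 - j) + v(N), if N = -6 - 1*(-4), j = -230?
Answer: 320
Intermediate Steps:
N = -2 (N = -6 + 4 = -2)
v(p) = -10 + p
(102 - j) + v(N) = (102 - 1*(-230)) + (-10 - 2) = (102 + 230) - 12 = 332 - 12 = 320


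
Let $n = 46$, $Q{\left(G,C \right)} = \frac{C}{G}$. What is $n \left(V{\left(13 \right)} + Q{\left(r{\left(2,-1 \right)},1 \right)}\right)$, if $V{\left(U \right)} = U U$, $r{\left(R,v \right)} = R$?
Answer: $7797$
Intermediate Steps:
$V{\left(U \right)} = U^{2}$
$n \left(V{\left(13 \right)} + Q{\left(r{\left(2,-1 \right)},1 \right)}\right) = 46 \left(13^{2} + 1 \cdot \frac{1}{2}\right) = 46 \left(169 + 1 \cdot \frac{1}{2}\right) = 46 \left(169 + \frac{1}{2}\right) = 46 \cdot \frac{339}{2} = 7797$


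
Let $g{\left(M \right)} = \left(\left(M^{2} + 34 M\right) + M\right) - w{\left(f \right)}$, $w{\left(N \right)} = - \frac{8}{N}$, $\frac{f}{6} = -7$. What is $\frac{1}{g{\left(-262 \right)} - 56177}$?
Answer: $\frac{21}{69233} \approx 0.00030332$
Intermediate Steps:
$f = -42$ ($f = 6 \left(-7\right) = -42$)
$g{\left(M \right)} = - \frac{4}{21} + M^{2} + 35 M$ ($g{\left(M \right)} = \left(\left(M^{2} + 34 M\right) + M\right) - - \frac{8}{-42} = \left(M^{2} + 35 M\right) - \left(-8\right) \left(- \frac{1}{42}\right) = \left(M^{2} + 35 M\right) - \frac{4}{21} = - \frac{4}{21} + M^{2} + 35 M$)
$\frac{1}{g{\left(-262 \right)} - 56177} = \frac{1}{\left(- \frac{4}{21} + \left(-262\right)^{2} + 35 \left(-262\right)\right) - 56177} = \frac{1}{\left(- \frac{4}{21} + 68644 - 9170\right) - 56177} = \frac{1}{\frac{1248950}{21} - 56177} = \frac{1}{\frac{69233}{21}} = \frac{21}{69233}$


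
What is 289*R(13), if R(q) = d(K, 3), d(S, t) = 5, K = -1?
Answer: 1445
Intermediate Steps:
R(q) = 5
289*R(13) = 289*5 = 1445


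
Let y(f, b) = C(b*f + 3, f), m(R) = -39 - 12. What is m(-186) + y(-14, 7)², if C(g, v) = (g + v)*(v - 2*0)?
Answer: 2328625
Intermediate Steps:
m(R) = -51
C(g, v) = v*(g + v) (C(g, v) = (g + v)*(v + 0) = (g + v)*v = v*(g + v))
y(f, b) = f*(3 + f + b*f) (y(f, b) = f*((b*f + 3) + f) = f*((3 + b*f) + f) = f*(3 + f + b*f))
m(-186) + y(-14, 7)² = -51 + (-14*(3 - 14 + 7*(-14)))² = -51 + (-14*(3 - 14 - 98))² = -51 + (-14*(-109))² = -51 + 1526² = -51 + 2328676 = 2328625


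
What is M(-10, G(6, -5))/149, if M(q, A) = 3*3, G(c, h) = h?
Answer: 9/149 ≈ 0.060403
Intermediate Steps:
M(q, A) = 9
M(-10, G(6, -5))/149 = 9/149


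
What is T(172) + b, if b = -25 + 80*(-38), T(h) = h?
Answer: -2893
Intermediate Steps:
b = -3065 (b = -25 - 3040 = -3065)
T(172) + b = 172 - 3065 = -2893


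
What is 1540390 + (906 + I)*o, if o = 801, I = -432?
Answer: 1920064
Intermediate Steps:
1540390 + (906 + I)*o = 1540390 + (906 - 432)*801 = 1540390 + 474*801 = 1540390 + 379674 = 1920064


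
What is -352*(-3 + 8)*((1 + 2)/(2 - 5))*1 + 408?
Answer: 2168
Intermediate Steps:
-352*(-3 + 8)*((1 + 2)/(2 - 5))*1 + 408 = -1760*(3/(-3))*1 + 408 = -1760*(3*(-⅓))*1 + 408 = -1760*(-1*1) + 408 = -1760*(-1) + 408 = -352*(-5) + 408 = 1760 + 408 = 2168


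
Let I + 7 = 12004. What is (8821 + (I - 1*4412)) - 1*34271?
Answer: -17865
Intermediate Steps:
I = 11997 (I = -7 + 12004 = 11997)
(8821 + (I - 1*4412)) - 1*34271 = (8821 + (11997 - 1*4412)) - 1*34271 = (8821 + (11997 - 4412)) - 34271 = (8821 + 7585) - 34271 = 16406 - 34271 = -17865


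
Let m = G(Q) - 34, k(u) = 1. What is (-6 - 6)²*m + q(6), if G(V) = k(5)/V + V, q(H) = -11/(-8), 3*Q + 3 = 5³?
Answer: 470879/488 ≈ 964.92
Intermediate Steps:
Q = 122/3 (Q = -1 + (⅓)*5³ = -1 + (⅓)*125 = -1 + 125/3 = 122/3 ≈ 40.667)
q(H) = 11/8 (q(H) = -11*(-⅛) = 11/8)
G(V) = V + 1/V (G(V) = 1/V + V = V + 1/V)
m = 2449/366 (m = (122/3 + 1/(122/3)) - 34 = (122/3 + 3/122) - 34 = 14893/366 - 34 = 2449/366 ≈ 6.6913)
(-6 - 6)²*m + q(6) = (-6 - 6)²*(2449/366) + 11/8 = (-12)²*(2449/366) + 11/8 = 144*(2449/366) + 11/8 = 58776/61 + 11/8 = 470879/488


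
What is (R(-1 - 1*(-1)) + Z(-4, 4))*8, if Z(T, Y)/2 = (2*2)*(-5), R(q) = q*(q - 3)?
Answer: -320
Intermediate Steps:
R(q) = q*(-3 + q)
Z(T, Y) = -40 (Z(T, Y) = 2*((2*2)*(-5)) = 2*(4*(-5)) = 2*(-20) = -40)
(R(-1 - 1*(-1)) + Z(-4, 4))*8 = ((-1 - 1*(-1))*(-3 + (-1 - 1*(-1))) - 40)*8 = ((-1 + 1)*(-3 + (-1 + 1)) - 40)*8 = (0*(-3 + 0) - 40)*8 = (0*(-3) - 40)*8 = (0 - 40)*8 = -40*8 = -320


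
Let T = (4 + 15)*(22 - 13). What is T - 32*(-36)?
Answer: 1323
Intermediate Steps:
T = 171 (T = 19*9 = 171)
T - 32*(-36) = 171 - 32*(-36) = 171 + 1152 = 1323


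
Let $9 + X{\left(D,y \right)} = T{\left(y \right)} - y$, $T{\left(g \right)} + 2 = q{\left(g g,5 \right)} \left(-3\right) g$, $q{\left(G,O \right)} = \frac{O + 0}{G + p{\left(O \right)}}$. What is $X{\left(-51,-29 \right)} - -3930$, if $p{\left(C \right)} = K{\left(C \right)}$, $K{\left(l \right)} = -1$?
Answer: $\frac{221117}{56} \approx 3948.5$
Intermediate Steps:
$p{\left(C \right)} = -1$
$q{\left(G,O \right)} = \frac{O}{-1 + G}$ ($q{\left(G,O \right)} = \frac{O + 0}{G - 1} = \frac{O}{-1 + G}$)
$T{\left(g \right)} = -2 - \frac{15 g}{-1 + g^{2}}$ ($T{\left(g \right)} = -2 + \frac{5}{-1 + g g} \left(-3\right) g = -2 + \frac{5}{-1 + g^{2}} \left(-3\right) g = -2 + - \frac{15}{-1 + g^{2}} g = -2 - \frac{15 g}{-1 + g^{2}}$)
$X{\left(D,y \right)} = -9 - y + \frac{2 - 15 y - 2 y^{2}}{-1 + y^{2}}$ ($X{\left(D,y \right)} = -9 - \left(y - \frac{2 - 15 y - 2 y^{2}}{-1 + y^{2}}\right) = -9 - y + \frac{2 - 15 y - 2 y^{2}}{-1 + y^{2}}$)
$X{\left(-51,-29 \right)} - -3930 = \frac{\left(-15\right) \left(-29\right) + \left(-1 + \left(-29\right)^{2}\right) \left(-11 - -29\right)}{-1 + \left(-29\right)^{2}} - -3930 = \frac{435 + \left(-1 + 841\right) \left(-11 + 29\right)}{-1 + 841} + 3930 = \frac{435 + 840 \cdot 18}{840} + 3930 = \frac{435 + 15120}{840} + 3930 = \frac{1}{840} \cdot 15555 + 3930 = \frac{1037}{56} + 3930 = \frac{221117}{56}$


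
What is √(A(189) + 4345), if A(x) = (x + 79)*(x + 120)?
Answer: √87157 ≈ 295.22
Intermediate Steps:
A(x) = (79 + x)*(120 + x)
√(A(189) + 4345) = √((9480 + 189² + 199*189) + 4345) = √((9480 + 35721 + 37611) + 4345) = √(82812 + 4345) = √87157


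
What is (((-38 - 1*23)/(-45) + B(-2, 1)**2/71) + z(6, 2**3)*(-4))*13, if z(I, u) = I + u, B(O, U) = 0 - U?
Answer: -2269072/3195 ≈ -710.19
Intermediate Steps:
B(O, U) = -U
(((-38 - 1*23)/(-45) + B(-2, 1)**2/71) + z(6, 2**3)*(-4))*13 = (((-38 - 1*23)/(-45) + (-1*1)**2/71) + (6 + 2**3)*(-4))*13 = (((-38 - 23)*(-1/45) + (-1)**2*(1/71)) + (6 + 8)*(-4))*13 = ((-61*(-1/45) + 1*(1/71)) + 14*(-4))*13 = ((61/45 + 1/71) - 56)*13 = (4376/3195 - 56)*13 = -174544/3195*13 = -2269072/3195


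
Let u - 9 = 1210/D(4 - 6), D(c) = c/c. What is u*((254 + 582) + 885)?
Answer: 2097899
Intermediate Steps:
D(c) = 1
u = 1219 (u = 9 + 1210/1 = 9 + 1210*1 = 9 + 1210 = 1219)
u*((254 + 582) + 885) = 1219*((254 + 582) + 885) = 1219*(836 + 885) = 1219*1721 = 2097899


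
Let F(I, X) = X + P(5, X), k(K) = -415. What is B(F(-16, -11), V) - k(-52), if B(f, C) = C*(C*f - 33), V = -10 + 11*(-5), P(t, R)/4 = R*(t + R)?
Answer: 1071485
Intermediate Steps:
P(t, R) = 4*R*(R + t) (P(t, R) = 4*(R*(t + R)) = 4*(R*(R + t)) = 4*R*(R + t))
F(I, X) = X + 4*X*(5 + X) (F(I, X) = X + 4*X*(X + 5) = X + 4*X*(5 + X))
V = -65 (V = -10 - 55 = -65)
B(f, C) = C*(-33 + C*f)
B(F(-16, -11), V) - k(-52) = -65*(-33 - (-715)*(21 + 4*(-11))) - 1*(-415) = -65*(-33 - (-715)*(21 - 44)) + 415 = -65*(-33 - (-715)*(-23)) + 415 = -65*(-33 - 65*253) + 415 = -65*(-33 - 16445) + 415 = -65*(-16478) + 415 = 1071070 + 415 = 1071485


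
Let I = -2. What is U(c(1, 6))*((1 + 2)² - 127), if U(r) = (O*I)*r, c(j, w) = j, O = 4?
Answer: 944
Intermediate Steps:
U(r) = -8*r (U(r) = (4*(-2))*r = -8*r)
U(c(1, 6))*((1 + 2)² - 127) = (-8*1)*((1 + 2)² - 127) = -8*(3² - 127) = -8*(9 - 127) = -8*(-118) = 944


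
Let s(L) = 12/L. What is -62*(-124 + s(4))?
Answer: 7502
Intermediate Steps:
-62*(-124 + s(4)) = -62*(-124 + 12/4) = -62*(-124 + 12*(¼)) = -62*(-124 + 3) = -62*(-121) = 7502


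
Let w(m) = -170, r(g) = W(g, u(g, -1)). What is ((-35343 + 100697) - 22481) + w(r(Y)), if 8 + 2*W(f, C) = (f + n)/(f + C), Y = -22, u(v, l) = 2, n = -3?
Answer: 42703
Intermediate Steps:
W(f, C) = -4 + (-3 + f)/(2*(C + f)) (W(f, C) = -4 + ((f - 3)/(f + C))/2 = -4 + ((-3 + f)/(C + f))/2 = -4 + (-3 + f)/(2*(C + f)))
r(g) = (-19 - 7*g)/(2*(2 + g)) (r(g) = (-3 - 8*2 - 7*g)/(2*(2 + g)) = (-3 - 16 - 7*g)/(2*(2 + g)) = (-19 - 7*g)/(2*(2 + g)))
((-35343 + 100697) - 22481) + w(r(Y)) = ((-35343 + 100697) - 22481) - 170 = (65354 - 22481) - 170 = 42873 - 170 = 42703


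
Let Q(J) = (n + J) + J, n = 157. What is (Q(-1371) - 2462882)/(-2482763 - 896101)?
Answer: 2465467/3378864 ≈ 0.72967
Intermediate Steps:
Q(J) = 157 + 2*J (Q(J) = (157 + J) + J = 157 + 2*J)
(Q(-1371) - 2462882)/(-2482763 - 896101) = ((157 + 2*(-1371)) - 2462882)/(-2482763 - 896101) = ((157 - 2742) - 2462882)/(-3378864) = (-2585 - 2462882)*(-1/3378864) = -2465467*(-1/3378864) = 2465467/3378864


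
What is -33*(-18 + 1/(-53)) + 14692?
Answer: 810191/53 ≈ 15287.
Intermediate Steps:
-33*(-18 + 1/(-53)) + 14692 = -33*(-18 - 1/53) + 14692 = -33*(-955/53) + 14692 = 31515/53 + 14692 = 810191/53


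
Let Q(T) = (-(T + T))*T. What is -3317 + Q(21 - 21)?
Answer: -3317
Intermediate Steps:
Q(T) = -2*T**2 (Q(T) = (-2*T)*T = -2*T**2)
-3317 + Q(21 - 21) = -3317 - 2*(21 - 21)**2 = -3317 - 2*0**2 = -3317 - 2*0 = -3317 + 0 = -3317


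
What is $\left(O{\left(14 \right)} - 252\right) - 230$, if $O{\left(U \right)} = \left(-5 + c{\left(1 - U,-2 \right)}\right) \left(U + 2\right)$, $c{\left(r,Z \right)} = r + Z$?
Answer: $-802$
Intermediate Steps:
$c{\left(r,Z \right)} = Z + r$
$O{\left(U \right)} = \left(-6 - U\right) \left(2 + U\right)$ ($O{\left(U \right)} = \left(-5 - \left(1 + U\right)\right) \left(U + 2\right) = \left(-5 - \left(1 + U\right)\right) \left(2 + U\right) = \left(-6 - U\right) \left(2 + U\right)$)
$\left(O{\left(14 \right)} - 252\right) - 230 = \left(\left(-12 - 14^{2} - 112\right) - 252\right) - 230 = \left(\left(-12 - 196 - 112\right) - 252\right) - 230 = \left(-320 - 252\right) - 230 = -572 - 230 = -802$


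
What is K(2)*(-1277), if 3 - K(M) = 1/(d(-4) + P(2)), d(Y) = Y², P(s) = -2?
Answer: -52357/14 ≈ -3739.8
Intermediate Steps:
K(M) = 41/14 (K(M) = 3 - 1/((-4)² - 2) = 3 - 1/(16 - 2) = 3 - 1/14 = 41/14)
K(2)*(-1277) = (41/14)*(-1277) = -52357/14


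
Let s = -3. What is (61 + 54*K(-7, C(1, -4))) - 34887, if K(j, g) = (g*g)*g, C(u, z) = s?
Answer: -36284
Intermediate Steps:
C(u, z) = -3
K(j, g) = g**3 (K(j, g) = g**2*g = g**3)
(61 + 54*K(-7, C(1, -4))) - 34887 = (61 + 54*(-3)**3) - 34887 = (61 + 54*(-27)) - 34887 = (61 - 1458) - 34887 = -1397 - 34887 = -36284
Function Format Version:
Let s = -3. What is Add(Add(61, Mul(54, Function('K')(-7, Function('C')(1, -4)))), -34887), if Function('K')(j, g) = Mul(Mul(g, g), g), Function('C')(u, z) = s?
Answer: -36284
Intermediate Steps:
Function('C')(u, z) = -3
Function('K')(j, g) = Pow(g, 3) (Function('K')(j, g) = Mul(Pow(g, 2), g) = Pow(g, 3))
Add(Add(61, Mul(54, Function('K')(-7, Function('C')(1, -4)))), -34887) = Add(Add(61, Mul(54, Pow(-3, 3))), -34887) = Add(Add(61, Mul(54, -27)), -34887) = Add(Add(61, -1458), -34887) = Add(-1397, -34887) = -36284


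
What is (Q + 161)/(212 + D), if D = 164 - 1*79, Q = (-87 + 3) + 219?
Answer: 296/297 ≈ 0.99663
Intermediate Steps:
Q = 135 (Q = -84 + 219 = 135)
D = 85 (D = 164 - 79 = 85)
(Q + 161)/(212 + D) = (135 + 161)/(212 + 85) = 296/297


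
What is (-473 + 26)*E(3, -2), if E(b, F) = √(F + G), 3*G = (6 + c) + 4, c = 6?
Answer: -149*√30 ≈ -816.11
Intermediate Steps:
G = 16/3 (G = ((6 + 6) + 4)/3 = (12 + 4)/3 = (⅓)*16 = 16/3 ≈ 5.3333)
E(b, F) = √(16/3 + F) (E(b, F) = √(F + 16/3) = √(16/3 + F))
(-473 + 26)*E(3, -2) = (-473 + 26)*(√(48 + 9*(-2))/3) = -149*√(48 - 18) = -149*√30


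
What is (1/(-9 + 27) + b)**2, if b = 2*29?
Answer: 1092025/324 ≈ 3370.4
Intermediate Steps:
b = 58
(1/(-9 + 27) + b)**2 = (1/(-9 + 27) + 58)**2 = (1/18 + 58)**2 = (1045/18)**2 = 1092025/324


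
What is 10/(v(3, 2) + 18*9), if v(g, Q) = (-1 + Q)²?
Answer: 10/163 ≈ 0.061350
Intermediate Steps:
10/(v(3, 2) + 18*9) = 10/((-1 + 2)² + 18*9) = 10/(1² + 162) = 10/(1 + 162) = 10/163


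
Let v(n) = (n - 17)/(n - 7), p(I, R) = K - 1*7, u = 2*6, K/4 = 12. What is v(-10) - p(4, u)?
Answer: -670/17 ≈ -39.412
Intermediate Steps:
K = 48 (K = 4*12 = 48)
u = 12
p(I, R) = 41 (p(I, R) = 48 - 1*7 = 48 - 7 = 41)
v(n) = (-17 + n)/(-7 + n)
v(-10) - p(4, u) = (-17 - 10)/(-7 - 10) - 1*41 = -27/(-17) - 41 = -1/17*(-27) - 41 = 27/17 - 41 = -670/17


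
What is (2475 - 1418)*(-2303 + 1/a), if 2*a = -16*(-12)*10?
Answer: -2336899103/960 ≈ -2.4343e+6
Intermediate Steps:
a = 960 (a = (-16*(-12)*10)/2 = (192*10)/2 = (½)*1920 = 960)
(2475 - 1418)*(-2303 + 1/a) = (2475 - 1418)*(-2303 + 1/960) = 1057*(-2303 + 1/960) = 1057*(-2210879/960) = -2336899103/960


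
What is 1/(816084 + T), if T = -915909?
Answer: -1/99825 ≈ -1.0018e-5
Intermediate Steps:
1/(816084 + T) = 1/(816084 - 915909) = 1/(-99825) = -1/99825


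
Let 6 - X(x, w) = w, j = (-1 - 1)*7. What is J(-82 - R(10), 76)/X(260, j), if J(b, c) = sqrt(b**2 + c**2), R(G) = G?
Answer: sqrt(890)/5 ≈ 5.9666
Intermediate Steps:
j = -14 (j = -2*7 = -14)
X(x, w) = 6 - w
J(-82 - R(10), 76)/X(260, j) = sqrt((-82 - 1*10)**2 + 76**2)/(6 - 1*(-14)) = sqrt((-82 - 10)**2 + 5776)/(6 + 14) = sqrt((-92)**2 + 5776)/20 = sqrt(8464 + 5776)*(1/20) = sqrt(14240)*(1/20) = (4*sqrt(890))*(1/20) = sqrt(890)/5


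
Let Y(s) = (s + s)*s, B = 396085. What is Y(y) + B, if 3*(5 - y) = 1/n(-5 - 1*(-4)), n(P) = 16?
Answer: 456347041/1152 ≈ 3.9613e+5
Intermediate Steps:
y = 239/48 (y = 5 - 1/3/16 = 5 - 1/3*1/16 = 5 - 1/48 = 239/48 ≈ 4.9792)
Y(s) = 2*s**2 (Y(s) = (2*s)*s = 2*s**2)
Y(y) + B = 2*(239/48)**2 + 396085 = 2*(57121/2304) + 396085 = 57121/1152 + 396085 = 456347041/1152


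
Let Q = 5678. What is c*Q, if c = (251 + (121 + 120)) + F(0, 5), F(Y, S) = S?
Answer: 2821966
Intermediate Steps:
c = 497 (c = (251 + (121 + 120)) + 5 = (251 + 241) + 5 = 492 + 5 = 497)
c*Q = 497*5678 = 2821966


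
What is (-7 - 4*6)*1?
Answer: -31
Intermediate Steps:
(-7 - 4*6)*1 = (-7 - 24)*1 = -31*1 = -31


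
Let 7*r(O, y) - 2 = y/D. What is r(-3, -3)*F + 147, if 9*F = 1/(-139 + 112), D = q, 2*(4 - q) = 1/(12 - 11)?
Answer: 1750321/11907 ≈ 147.00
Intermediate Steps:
q = 7/2 (q = 4 - 1/(2*(12 - 11)) = 4 - 1/2/1 = 4 - 1/2*1 = 4 - 1/2 = 7/2 ≈ 3.5000)
D = 7/2 ≈ 3.5000
F = -1/243 (F = 1/(9*(-139 + 112)) = (1/9)/(-27) = (1/9)*(-1/27) = -1/243 ≈ -0.0041152)
r(O, y) = 2/7 + 2*y/49 (r(O, y) = 2/7 + (y/(7/2))/7 = 2/7 + (y*(2/7))/7 = 2/7 + (2*y/7)/7 = 2/7 + 2*y/49)
r(-3, -3)*F + 147 = (2/7 + (2/49)*(-3))*(-1/243) + 147 = (2/7 - 6/49)*(-1/243) + 147 = (8/49)*(-1/243) + 147 = -8/11907 + 147 = 1750321/11907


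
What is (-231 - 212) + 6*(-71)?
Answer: -869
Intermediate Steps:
(-231 - 212) + 6*(-71) = -443 - 426 = -869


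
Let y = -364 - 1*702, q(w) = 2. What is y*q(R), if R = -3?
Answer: -2132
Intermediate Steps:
y = -1066 (y = -364 - 702 = -1066)
y*q(R) = -1066*2 = -2132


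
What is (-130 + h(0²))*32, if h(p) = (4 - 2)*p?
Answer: -4160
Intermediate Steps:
h(p) = 2*p
(-130 + h(0²))*32 = (-130 + 2*0²)*32 = (-130 + 2*0)*32 = (-130 + 0)*32 = -130*32 = -4160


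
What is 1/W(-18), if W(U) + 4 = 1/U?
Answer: -18/73 ≈ -0.24658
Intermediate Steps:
W(U) = -4 + 1/U
1/W(-18) = 1/(-4 + 1/(-18)) = 1/(-4 - 1/18) = 1/(-73/18) = -18/73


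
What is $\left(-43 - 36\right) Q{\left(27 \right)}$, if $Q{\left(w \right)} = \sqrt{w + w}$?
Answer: $- 237 \sqrt{6} \approx -580.53$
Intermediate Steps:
$Q{\left(w \right)} = \sqrt{2} \sqrt{w}$ ($Q{\left(w \right)} = \sqrt{2 w} = \sqrt{2} \sqrt{w}$)
$\left(-43 - 36\right) Q{\left(27 \right)} = \left(-43 - 36\right) \sqrt{2} \sqrt{27} = \left(-43 - 36\right) \sqrt{2} \cdot 3 \sqrt{3} = - 79 \cdot 3 \sqrt{6} = - 237 \sqrt{6}$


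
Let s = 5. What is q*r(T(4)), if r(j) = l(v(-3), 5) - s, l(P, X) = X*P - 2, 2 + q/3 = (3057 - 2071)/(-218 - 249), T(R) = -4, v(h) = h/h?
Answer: 11520/467 ≈ 24.668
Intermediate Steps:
v(h) = 1
q = -5760/467 (q = -6 + 3*((3057 - 2071)/(-218 - 249)) = -6 + 3*(986/(-467)) = -6 + 3*(986*(-1/467)) = -6 + 3*(-986/467) = -6 - 2958/467 = -5760/467 ≈ -12.334)
l(P, X) = -2 + P*X (l(P, X) = P*X - 2 = -2 + P*X)
r(j) = -2 (r(j) = (-2 + 1*5) - 1*5 = (-2 + 5) - 5 = 3 - 5 = -2)
q*r(T(4)) = -5760/467*(-2) = 11520/467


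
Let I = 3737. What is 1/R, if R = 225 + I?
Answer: 1/3962 ≈ 0.00025240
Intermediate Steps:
R = 3962 (R = 225 + 3737 = 3962)
1/R = 1/3962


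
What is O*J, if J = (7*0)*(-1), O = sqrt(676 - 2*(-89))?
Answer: 0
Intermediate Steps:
O = sqrt(854) (O = sqrt(676 + 178) = sqrt(854) ≈ 29.223)
J = 0 (J = 0*(-1) = 0)
O*J = sqrt(854)*0 = 0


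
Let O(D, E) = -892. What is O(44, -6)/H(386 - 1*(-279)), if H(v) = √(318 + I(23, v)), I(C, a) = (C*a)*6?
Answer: -223*√2558/3837 ≈ -2.9394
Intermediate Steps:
I(C, a) = 6*C*a
H(v) = √(318 + 138*v) (H(v) = √(318 + 6*23*v) = √(318 + 138*v))
O(44, -6)/H(386 - 1*(-279)) = -892/√(318 + 138*(386 - 1*(-279))) = -892/√(318 + 138*(386 + 279)) = -892/√(318 + 138*665) = -892/√(318 + 91770) = -892*√2558/15348 = -223*√2558/3837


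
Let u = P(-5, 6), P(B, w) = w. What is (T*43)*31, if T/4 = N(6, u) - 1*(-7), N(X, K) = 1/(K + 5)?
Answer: 415896/11 ≈ 37809.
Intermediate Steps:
u = 6
N(X, K) = 1/(5 + K)
T = 312/11 (T = 4*(1/(5 + 6) - 1*(-7)) = 4*(1/11 + 7) = 4*(78/11) = 312/11 ≈ 28.364)
(T*43)*31 = ((312/11)*43)*31 = (13416/11)*31 = 415896/11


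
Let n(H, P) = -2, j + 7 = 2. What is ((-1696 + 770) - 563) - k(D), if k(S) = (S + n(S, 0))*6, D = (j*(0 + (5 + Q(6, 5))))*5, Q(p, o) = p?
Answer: 173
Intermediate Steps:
j = -5 (j = -7 + 2 = -5)
D = -275 (D = -5*(0 + (5 + 6))*5 = -5*(0 + 11)*5 = -5*11*5 = -55*5 = -275)
k(S) = -12 + 6*S (k(S) = (S - 2)*6 = (-2 + S)*6 = -12 + 6*S)
((-1696 + 770) - 563) - k(D) = ((-1696 + 770) - 563) - (-12 + 6*(-275)) = (-926 - 563) - (-12 - 1650) = -1489 - 1*(-1662) = -1489 + 1662 = 173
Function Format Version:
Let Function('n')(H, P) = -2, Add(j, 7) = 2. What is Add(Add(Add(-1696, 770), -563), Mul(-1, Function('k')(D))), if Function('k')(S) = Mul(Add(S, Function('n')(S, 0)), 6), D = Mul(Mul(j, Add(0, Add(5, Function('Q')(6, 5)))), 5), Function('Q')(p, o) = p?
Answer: 173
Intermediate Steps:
j = -5 (j = Add(-7, 2) = -5)
D = -275 (D = Mul(Mul(-5, Add(0, Add(5, 6))), 5) = Mul(Mul(-5, Add(0, 11)), 5) = Mul(Mul(-5, 11), 5) = Mul(-55, 5) = -275)
Function('k')(S) = Add(-12, Mul(6, S)) (Function('k')(S) = Mul(Add(S, -2), 6) = Mul(Add(-2, S), 6) = Add(-12, Mul(6, S)))
Add(Add(Add(-1696, 770), -563), Mul(-1, Function('k')(D))) = Add(Add(Add(-1696, 770), -563), Mul(-1, Add(-12, Mul(6, -275)))) = Add(Add(-926, -563), Mul(-1, Add(-12, -1650))) = Add(-1489, Mul(-1, -1662)) = Add(-1489, 1662) = 173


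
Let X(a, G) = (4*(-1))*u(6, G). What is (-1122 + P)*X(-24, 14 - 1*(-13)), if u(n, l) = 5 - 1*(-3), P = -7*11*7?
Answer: 53152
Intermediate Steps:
P = -539 (P = -77*7 = -1*539 = -539)
u(n, l) = 8 (u(n, l) = 5 + 3 = 8)
X(a, G) = -32 (X(a, G) = (4*(-1))*8 = -4*8 = -32)
(-1122 + P)*X(-24, 14 - 1*(-13)) = (-1122 - 539)*(-32) = -1661*(-32) = 53152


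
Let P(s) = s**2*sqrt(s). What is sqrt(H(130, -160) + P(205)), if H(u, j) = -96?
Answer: sqrt(-96 + 42025*sqrt(205)) ≈ 775.64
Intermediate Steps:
P(s) = s**(5/2)
sqrt(H(130, -160) + P(205)) = sqrt(-96 + 205**(5/2)) = sqrt(-96 + 42025*sqrt(205))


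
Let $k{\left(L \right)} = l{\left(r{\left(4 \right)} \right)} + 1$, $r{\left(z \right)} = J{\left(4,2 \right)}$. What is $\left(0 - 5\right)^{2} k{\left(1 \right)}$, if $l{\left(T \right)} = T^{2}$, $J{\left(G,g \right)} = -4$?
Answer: $425$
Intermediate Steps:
$r{\left(z \right)} = -4$
$k{\left(L \right)} = 17$ ($k{\left(L \right)} = \left(-4\right)^{2} + 1 = 16 + 1 = 17$)
$\left(0 - 5\right)^{2} k{\left(1 \right)} = \left(0 - 5\right)^{2} \cdot 17 = \left(-5\right)^{2} \cdot 17 = 25 \cdot 17 = 425$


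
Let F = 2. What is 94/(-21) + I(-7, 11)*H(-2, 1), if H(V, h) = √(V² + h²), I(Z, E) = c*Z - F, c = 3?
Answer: -94/21 - 23*√5 ≈ -55.906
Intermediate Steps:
I(Z, E) = -2 + 3*Z (I(Z, E) = 3*Z - 1*2 = 3*Z - 2 = -2 + 3*Z)
94/(-21) + I(-7, 11)*H(-2, 1) = 94/(-21) + (-2 + 3*(-7))*√((-2)² + 1²) = 94*(-1/21) + (-2 - 21)*√(4 + 1) = -94/21 - 23*√5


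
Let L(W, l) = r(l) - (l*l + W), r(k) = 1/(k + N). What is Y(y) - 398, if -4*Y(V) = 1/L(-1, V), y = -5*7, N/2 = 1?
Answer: -64305623/161572 ≈ -398.00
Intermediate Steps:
N = 2 (N = 2*1 = 2)
r(k) = 1/(2 + k) (r(k) = 1/(k + 2) = 1/(2 + k))
y = -35
L(W, l) = 1/(2 + l) - W - l² (L(W, l) = 1/(2 + l) - (l*l + W) = 1/(2 + l) - (l² + W) = 1/(2 + l) - (W + l²) = 1/(2 + l) + (-W - l²) = 1/(2 + l) - W - l²)
Y(V) = -(2 + V)/(4*(1 - (-1 + V²)*(2 + V))) (Y(V) = -(2 + V)/(1 - (2 + V)*(-1 + V²))/4 = -(2 + V)/(1 - (-1 + V²)*(2 + V))/4 = -(2 + V)/(4*(1 - (-1 + V²)*(2 + V))))
Y(y) - 398 = (-2 - 1*(-35))/(4*(1 + (1 - 1*(-35)²)*(2 - 35))) - 398 = (-2 + 35)/(4*(1 + (1 - 1*1225)*(-33))) - 398 = (¼)*33/(1 + (1 - 1225)*(-33)) - 398 = (¼)*33/(1 - 1224*(-33)) - 398 = (¼)*33/(1 + 40392) - 398 = (¼)*33/40393 - 398 = (¼)*(1/40393)*33 - 398 = 33/161572 - 398 = -64305623/161572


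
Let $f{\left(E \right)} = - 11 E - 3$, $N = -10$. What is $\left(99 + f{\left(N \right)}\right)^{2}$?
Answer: $42436$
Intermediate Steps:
$f{\left(E \right)} = -3 - 11 E$
$\left(99 + f{\left(N \right)}\right)^{2} = \left(99 - -107\right)^{2} = \left(99 + \left(-3 + 110\right)\right)^{2} = \left(99 + 107\right)^{2} = 206^{2} = 42436$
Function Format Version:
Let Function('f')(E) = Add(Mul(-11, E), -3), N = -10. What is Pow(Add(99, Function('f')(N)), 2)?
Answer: 42436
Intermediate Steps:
Function('f')(E) = Add(-3, Mul(-11, E))
Pow(Add(99, Function('f')(N)), 2) = Pow(Add(99, Add(-3, Mul(-11, -10))), 2) = Pow(Add(99, Add(-3, 110)), 2) = Pow(Add(99, 107), 2) = Pow(206, 2) = 42436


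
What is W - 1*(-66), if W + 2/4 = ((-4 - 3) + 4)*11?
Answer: 65/2 ≈ 32.500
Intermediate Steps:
W = -67/2 (W = -½ + ((-4 - 3) + 4)*11 = -½ + (-7 + 4)*11 = -½ - 3*11 = -½ - 33 = -67/2 ≈ -33.500)
W - 1*(-66) = -67/2 - 1*(-66) = -67/2 + 66 = 65/2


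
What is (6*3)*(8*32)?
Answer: 4608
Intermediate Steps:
(6*3)*(8*32) = 18*256 = 4608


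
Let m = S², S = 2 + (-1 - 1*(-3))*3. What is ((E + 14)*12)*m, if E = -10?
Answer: 3072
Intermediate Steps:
S = 8 (S = 2 + (-1 + 3)*3 = 2 + 2*3 = 2 + 6 = 8)
m = 64 (m = 8² = 64)
((E + 14)*12)*m = ((-10 + 14)*12)*64 = (4*12)*64 = 48*64 = 3072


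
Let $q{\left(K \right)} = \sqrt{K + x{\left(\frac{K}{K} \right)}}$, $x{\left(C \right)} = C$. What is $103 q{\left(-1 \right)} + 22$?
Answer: $22$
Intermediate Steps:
$q{\left(K \right)} = \sqrt{1 + K}$ ($q{\left(K \right)} = \sqrt{K + \frac{K}{K}} = \sqrt{K + 1} = \sqrt{1 + K}$)
$103 q{\left(-1 \right)} + 22 = 103 \sqrt{1 - 1} + 22 = 103 \sqrt{0} + 22 = 103 \cdot 0 + 22 = 0 + 22 = 22$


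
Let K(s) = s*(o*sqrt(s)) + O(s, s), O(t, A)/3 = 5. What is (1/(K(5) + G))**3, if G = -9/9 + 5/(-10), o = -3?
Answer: -4216/73560059 - 59440*sqrt(5)/1986121593 ≈ -0.00012423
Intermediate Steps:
O(t, A) = 15 (O(t, A) = 3*5 = 15)
G = -3/2 (G = -9*1/9 + 5*(-1/10) = -1 - 1/2 = -3/2 ≈ -1.5000)
K(s) = 15 - 3*s**(3/2) (K(s) = s*(-3*sqrt(s)) + 15 = -3*s**(3/2) + 15 = 15 - 3*s**(3/2))
(1/(K(5) + G))**3 = (1/((15 - 15*sqrt(5)) - 3/2))**3 = (1/(27/2 - 15*sqrt(5)))**3 = (27/2 - 15*sqrt(5))**(-3)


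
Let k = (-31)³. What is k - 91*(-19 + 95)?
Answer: -36707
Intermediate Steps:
k = -29791
k - 91*(-19 + 95) = -29791 - 91*(-19 + 95) = -29791 - 91*76 = -29791 - 1*6916 = -29791 - 6916 = -36707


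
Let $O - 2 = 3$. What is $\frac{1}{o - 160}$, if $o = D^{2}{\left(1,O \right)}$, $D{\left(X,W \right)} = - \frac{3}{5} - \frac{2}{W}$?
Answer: $- \frac{1}{159} \approx -0.0062893$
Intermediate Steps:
$O = 5$ ($O = 2 + 3 = 5$)
$D{\left(X,W \right)} = - \frac{3}{5} - \frac{2}{W}$ ($D{\left(X,W \right)} = \left(-3\right) \frac{1}{5} - \frac{2}{W} = - \frac{3}{5} - \frac{2}{W}$)
$o = 1$ ($o = \left(- \frac{3}{5} - \frac{2}{5}\right)^{2} = \left(-1\right)^{2} = 1$)
$\frac{1}{o - 160} = \frac{1}{1 - 160} = \frac{1}{-159} = - \frac{1}{159}$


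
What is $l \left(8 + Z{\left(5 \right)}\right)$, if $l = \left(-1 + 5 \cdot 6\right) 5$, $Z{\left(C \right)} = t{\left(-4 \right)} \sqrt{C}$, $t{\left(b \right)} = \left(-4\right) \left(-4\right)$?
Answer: $1160 + 2320 \sqrt{5} \approx 6347.7$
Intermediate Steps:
$t{\left(b \right)} = 16$
$Z{\left(C \right)} = 16 \sqrt{C}$
$l = 145$ ($l = \left(-1 + 30\right) 5 = 29 \cdot 5 = 145$)
$l \left(8 + Z{\left(5 \right)}\right) = 145 \left(8 + 16 \sqrt{5}\right) = 1160 + 2320 \sqrt{5}$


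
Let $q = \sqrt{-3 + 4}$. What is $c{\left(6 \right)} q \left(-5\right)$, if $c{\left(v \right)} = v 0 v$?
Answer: $0$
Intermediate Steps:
$q = 1$ ($q = \sqrt{1} = 1$)
$c{\left(v \right)} = 0$ ($c{\left(v \right)} = 0 v = 0$)
$c{\left(6 \right)} q \left(-5\right) = 0 \cdot 1 \left(-5\right) = 0 \left(-5\right) = 0$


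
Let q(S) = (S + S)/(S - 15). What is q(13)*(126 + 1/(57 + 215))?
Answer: -445549/272 ≈ -1638.0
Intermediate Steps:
q(S) = 2*S/(-15 + S) (q(S) = (2*S)/(-15 + S) = 2*S/(-15 + S))
q(13)*(126 + 1/(57 + 215)) = (2*13/(-15 + 13))*(126 + 1/(57 + 215)) = (2*13/(-2))*(126 + 1/272) = (2*13*(-½))*(126 + 1/272) = -13*34273/272 = -445549/272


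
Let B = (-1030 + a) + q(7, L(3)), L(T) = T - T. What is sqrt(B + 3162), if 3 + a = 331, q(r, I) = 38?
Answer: sqrt(2498) ≈ 49.980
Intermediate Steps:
L(T) = 0
a = 328 (a = -3 + 331 = 328)
B = -664 (B = (-1030 + 328) + 38 = -702 + 38 = -664)
sqrt(B + 3162) = sqrt(-664 + 3162) = sqrt(2498)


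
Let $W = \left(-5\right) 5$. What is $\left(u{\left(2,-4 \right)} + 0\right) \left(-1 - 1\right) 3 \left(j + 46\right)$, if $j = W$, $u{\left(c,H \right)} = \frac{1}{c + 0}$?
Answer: $-63$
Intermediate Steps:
$W = -25$
$u{\left(c,H \right)} = \frac{1}{c}$
$j = -25$
$\left(u{\left(2,-4 \right)} + 0\right) \left(-1 - 1\right) 3 \left(j + 46\right) = \left(\frac{1}{2} + 0\right) \left(-1 - 1\right) 3 \left(-25 + 46\right) = \left(\frac{1}{2} + 0\right) \left(-2\right) 3 \cdot 21 = \frac{1}{2} \left(-2\right) 3 \cdot 21 = \left(-1\right) 3 \cdot 21 = \left(-3\right) 21 = -63$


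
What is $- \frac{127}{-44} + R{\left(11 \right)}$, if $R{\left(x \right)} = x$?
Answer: $\frac{611}{44} \approx 13.886$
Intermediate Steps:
$- \frac{127}{-44} + R{\left(11 \right)} = - \frac{127}{-44} + 11 = \left(-127\right) \left(- \frac{1}{44}\right) + 11 = \frac{127}{44} + 11 = \frac{611}{44}$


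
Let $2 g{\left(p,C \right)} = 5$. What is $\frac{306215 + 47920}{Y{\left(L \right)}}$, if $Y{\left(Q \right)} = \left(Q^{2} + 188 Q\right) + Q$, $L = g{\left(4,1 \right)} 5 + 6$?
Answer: $\frac{283308}{3071} \approx 92.253$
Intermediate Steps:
$g{\left(p,C \right)} = \frac{5}{2}$ ($g{\left(p,C \right)} = \frac{1}{2} \cdot 5 = \frac{5}{2}$)
$L = \frac{37}{2}$ ($L = \frac{5}{2} \cdot 5 + 6 = \frac{25}{2} + 6 = \frac{37}{2} \approx 18.5$)
$Y{\left(Q \right)} = Q^{2} + 189 Q$
$\frac{306215 + 47920}{Y{\left(L \right)}} = \frac{306215 + 47920}{\frac{37}{2} \left(189 + \frac{37}{2}\right)} = \frac{354135}{\frac{37}{2} \cdot \frac{415}{2}} = \frac{354135}{\frac{15355}{4}} = 354135 \cdot \frac{4}{15355} = \frac{283308}{3071}$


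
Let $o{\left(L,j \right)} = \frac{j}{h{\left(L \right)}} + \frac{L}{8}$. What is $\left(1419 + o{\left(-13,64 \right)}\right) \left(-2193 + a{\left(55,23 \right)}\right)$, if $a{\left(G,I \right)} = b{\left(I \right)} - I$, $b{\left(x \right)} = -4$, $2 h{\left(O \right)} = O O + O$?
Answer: $- \frac{81858245}{26} \approx -3.1484 \cdot 10^{6}$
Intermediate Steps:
$h{\left(O \right)} = \frac{O}{2} + \frac{O^{2}}{2}$ ($h{\left(O \right)} = \frac{O O + O}{2} = \frac{O^{2} + O}{2} = \frac{O + O^{2}}{2} = \frac{O}{2} + \frac{O^{2}}{2}$)
$a{\left(G,I \right)} = -4 - I$
$o{\left(L,j \right)} = \frac{L}{8} + \frac{2 j}{L \left(1 + L\right)}$ ($o{\left(L,j \right)} = \frac{j}{\frac{1}{2} L \left(1 + L\right)} + \frac{L}{8} = j \frac{2}{L \left(1 + L\right)} + L \frac{1}{8} = \frac{2 j}{L \left(1 + L\right)} + \frac{L}{8} = \frac{L}{8} + \frac{2 j}{L \left(1 + L\right)}$)
$\left(1419 + o{\left(-13,64 \right)}\right) \left(-2193 + a{\left(55,23 \right)}\right) = \left(1419 + \frac{16 \cdot 64 + \left(-13\right)^{2} \left(1 - 13\right)}{8 \left(-13\right) \left(1 - 13\right)}\right) \left(-2193 - 27\right) = \left(1419 + \frac{1}{8} \left(- \frac{1}{13}\right) \frac{1}{-12} \left(1024 + 169 \left(-12\right)\right)\right) \left(-2193 - 27\right) = \left(1419 + \frac{1}{8} \left(- \frac{1}{13}\right) \left(- \frac{1}{12}\right) \left(1024 - 2028\right)\right) \left(-2193 - 27\right) = \left(1419 + \frac{1}{8} \left(- \frac{1}{13}\right) \left(- \frac{1}{12}\right) \left(-1004\right)\right) \left(-2220\right) = \left(1419 - \frac{251}{312}\right) \left(-2220\right) = \frac{442477}{312} \left(-2220\right) = - \frac{81858245}{26}$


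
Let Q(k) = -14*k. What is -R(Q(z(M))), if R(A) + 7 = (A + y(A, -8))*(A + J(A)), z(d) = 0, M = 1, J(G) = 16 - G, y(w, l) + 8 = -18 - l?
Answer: 295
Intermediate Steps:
y(w, l) = -26 - l (y(w, l) = -8 + (-18 - l) = -26 - l)
R(A) = -295 + 16*A (R(A) = -7 + (A + (-26 - 1*(-8)))*(A + (16 - A)) = -7 + (A + (-26 + 8))*16 = -7 + (A - 18)*16 = -7 + (-18 + A)*16 = -7 + (-288 + 16*A) = -295 + 16*A)
-R(Q(z(M))) = -(-295 + 16*(-14*0)) = -(-295 + 16*0) = -(-295 + 0) = -1*(-295) = 295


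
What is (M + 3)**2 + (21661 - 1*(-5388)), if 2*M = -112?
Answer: 29858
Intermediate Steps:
M = -56 (M = (1/2)*(-112) = -56)
(M + 3)**2 + (21661 - 1*(-5388)) = (-56 + 3)**2 + (21661 - 1*(-5388)) = (-53)**2 + (21661 + 5388) = 2809 + 27049 = 29858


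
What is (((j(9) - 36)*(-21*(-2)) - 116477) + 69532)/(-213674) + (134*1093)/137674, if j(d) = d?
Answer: 997746043/774140902 ≈ 1.2888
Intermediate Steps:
(((j(9) - 36)*(-21*(-2)) - 116477) + 69532)/(-213674) + (134*1093)/137674 = (((9 - 36)*(-21*(-2)) - 116477) + 69532)/(-213674) + (134*1093)/137674 = ((-27*42 - 116477) + 69532)*(-1/213674) + 146462*(1/137674) = ((-1134 - 116477) + 69532)*(-1/213674) + 73231/68837 = (-117611 + 69532)*(-1/213674) + 73231/68837 = -48079*(-1/213674) + 73231/68837 = 48079/213674 + 73231/68837 = 997746043/774140902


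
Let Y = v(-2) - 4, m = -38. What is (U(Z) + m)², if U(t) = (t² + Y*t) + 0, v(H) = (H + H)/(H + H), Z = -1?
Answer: 1156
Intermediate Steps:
v(H) = 1 (v(H) = (2*H)/((2*H)) = (2*H)*(1/(2*H)) = 1)
Y = -3 (Y = 1 - 4 = -3)
U(t) = t² - 3*t (U(t) = (t² - 3*t) + 0 = t² - 3*t)
(U(Z) + m)² = (-(-3 - 1) - 38)² = (-1*(-4) - 38)² = (4 - 38)² = (-34)² = 1156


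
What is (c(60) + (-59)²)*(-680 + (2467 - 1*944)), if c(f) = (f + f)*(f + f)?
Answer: 15073683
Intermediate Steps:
c(f) = 4*f² (c(f) = (2*f)*(2*f) = 4*f²)
(c(60) + (-59)²)*(-680 + (2467 - 1*944)) = (4*60² + (-59)²)*(-680 + (2467 - 1*944)) = (4*3600 + 3481)*(-680 + (2467 - 944)) = (14400 + 3481)*(-680 + 1523) = 17881*843 = 15073683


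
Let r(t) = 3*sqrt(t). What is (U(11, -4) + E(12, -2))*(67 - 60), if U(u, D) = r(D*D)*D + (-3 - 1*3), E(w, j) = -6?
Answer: -420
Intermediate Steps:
U(u, D) = -6 + 3*D*sqrt(D**2) (U(u, D) = (3*sqrt(D*D))*D + (-3 - 1*3) = (3*sqrt(D**2))*D + (-3 - 3) = 3*D*sqrt(D**2) - 6 = -6 + 3*D*sqrt(D**2))
(U(11, -4) + E(12, -2))*(67 - 60) = ((-6 + 3*(-4)*sqrt((-4)**2)) - 6)*(67 - 60) = ((-6 + 3*(-4)*sqrt(16)) - 6)*7 = ((-6 + 3*(-4)*4) - 6)*7 = ((-6 - 48) - 6)*7 = (-54 - 6)*7 = -60*7 = -420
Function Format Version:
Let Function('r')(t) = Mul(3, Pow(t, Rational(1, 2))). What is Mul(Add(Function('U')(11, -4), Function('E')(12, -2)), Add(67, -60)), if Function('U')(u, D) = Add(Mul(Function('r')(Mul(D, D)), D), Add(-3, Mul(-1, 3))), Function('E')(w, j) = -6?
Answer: -420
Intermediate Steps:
Function('U')(u, D) = Add(-6, Mul(3, D, Pow(Pow(D, 2), Rational(1, 2)))) (Function('U')(u, D) = Add(Mul(Mul(3, Pow(Mul(D, D), Rational(1, 2))), D), Add(-3, Mul(-1, 3))) = Add(Mul(Mul(3, Pow(Pow(D, 2), Rational(1, 2))), D), Add(-3, -3)) = Add(Mul(3, D, Pow(Pow(D, 2), Rational(1, 2))), -6) = Add(-6, Mul(3, D, Pow(Pow(D, 2), Rational(1, 2)))))
Mul(Add(Function('U')(11, -4), Function('E')(12, -2)), Add(67, -60)) = Mul(Add(Add(-6, Mul(3, -4, Pow(Pow(-4, 2), Rational(1, 2)))), -6), Add(67, -60)) = Mul(Add(Add(-6, Mul(3, -4, Pow(16, Rational(1, 2)))), -6), 7) = Mul(Add(Add(-6, Mul(3, -4, 4)), -6), 7) = Mul(Add(Add(-6, -48), -6), 7) = Mul(Add(-54, -6), 7) = Mul(-60, 7) = -420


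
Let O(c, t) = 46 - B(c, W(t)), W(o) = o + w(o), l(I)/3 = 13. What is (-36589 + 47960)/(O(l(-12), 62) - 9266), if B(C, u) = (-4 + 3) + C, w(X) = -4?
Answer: -11371/9258 ≈ -1.2282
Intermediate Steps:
l(I) = 39 (l(I) = 3*13 = 39)
W(o) = -4 + o (W(o) = o - 4 = -4 + o)
B(C, u) = -1 + C
O(c, t) = 47 - c (O(c, t) = 46 - (-1 + c) = 46 + (1 - c) = 47 - c)
(-36589 + 47960)/(O(l(-12), 62) - 9266) = (-36589 + 47960)/((47 - 1*39) - 9266) = 11371/((47 - 39) - 9266) = 11371/(8 - 9266) = 11371/(-9258) = 11371*(-1/9258) = -11371/9258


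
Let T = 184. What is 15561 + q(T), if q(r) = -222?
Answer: 15339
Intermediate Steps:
15561 + q(T) = 15561 - 222 = 15339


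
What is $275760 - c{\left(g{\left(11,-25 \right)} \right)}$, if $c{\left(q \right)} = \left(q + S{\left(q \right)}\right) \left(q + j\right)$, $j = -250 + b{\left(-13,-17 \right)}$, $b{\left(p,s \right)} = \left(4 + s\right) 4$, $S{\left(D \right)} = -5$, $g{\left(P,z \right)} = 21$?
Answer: $280256$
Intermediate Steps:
$b{\left(p,s \right)} = 16 + 4 s$
$j = -302$ ($j = -250 + \left(16 + 4 \left(-17\right)\right) = -250 + \left(16 - 68\right) = -250 - 52 = -302$)
$c{\left(q \right)} = \left(-302 + q\right) \left(-5 + q\right)$ ($c{\left(q \right)} = \left(q - 5\right) \left(q - 302\right) = \left(-5 + q\right) \left(-302 + q\right) = \left(-302 + q\right) \left(-5 + q\right)$)
$275760 - c{\left(g{\left(11,-25 \right)} \right)} = 275760 - \left(1510 + 21^{2} - 6447\right) = 275760 - \left(1510 + 441 - 6447\right) = 275760 - -4496 = 275760 + 4496 = 280256$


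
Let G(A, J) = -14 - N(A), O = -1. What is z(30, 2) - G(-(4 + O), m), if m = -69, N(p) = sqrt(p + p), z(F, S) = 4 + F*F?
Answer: 918 + I*sqrt(6) ≈ 918.0 + 2.4495*I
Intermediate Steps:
z(F, S) = 4 + F**2
N(p) = sqrt(2)*sqrt(p) (N(p) = sqrt(2*p) = sqrt(2)*sqrt(p))
G(A, J) = -14 - sqrt(2)*sqrt(A)
z(30, 2) - G(-(4 + O), m) = (4 + 30**2) - (-14 - sqrt(2)*sqrt(-(4 - 1))) = (4 + 900) - (-14 - sqrt(2)*sqrt(-1*3)) = 904 - (-14 - sqrt(2)*sqrt(-3)) = 904 - (-14 - sqrt(2)*I*sqrt(3)) = 904 - (-14 - I*sqrt(6)) = 904 + (14 + I*sqrt(6)) = 918 + I*sqrt(6)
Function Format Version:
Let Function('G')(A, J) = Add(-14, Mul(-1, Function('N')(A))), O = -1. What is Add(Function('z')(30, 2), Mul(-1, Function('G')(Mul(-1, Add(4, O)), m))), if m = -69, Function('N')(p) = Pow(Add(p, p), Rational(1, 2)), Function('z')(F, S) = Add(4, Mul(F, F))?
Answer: Add(918, Mul(I, Pow(6, Rational(1, 2)))) ≈ Add(918.00, Mul(2.4495, I))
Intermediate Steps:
Function('z')(F, S) = Add(4, Pow(F, 2))
Function('N')(p) = Mul(Pow(2, Rational(1, 2)), Pow(p, Rational(1, 2))) (Function('N')(p) = Pow(Mul(2, p), Rational(1, 2)) = Mul(Pow(2, Rational(1, 2)), Pow(p, Rational(1, 2))))
Function('G')(A, J) = Add(-14, Mul(-1, Pow(2, Rational(1, 2)), Pow(A, Rational(1, 2)))) (Function('G')(A, J) = Add(-14, Mul(-1, Mul(Pow(2, Rational(1, 2)), Pow(A, Rational(1, 2))))) = Add(-14, Mul(-1, Pow(2, Rational(1, 2)), Pow(A, Rational(1, 2)))))
Add(Function('z')(30, 2), Mul(-1, Function('G')(Mul(-1, Add(4, O)), m))) = Add(Add(4, Pow(30, 2)), Mul(-1, Add(-14, Mul(-1, Pow(2, Rational(1, 2)), Pow(Mul(-1, Add(4, -1)), Rational(1, 2)))))) = Add(Add(4, 900), Mul(-1, Add(-14, Mul(-1, Pow(2, Rational(1, 2)), Pow(Mul(-1, 3), Rational(1, 2)))))) = Add(904, Mul(-1, Add(-14, Mul(-1, Pow(2, Rational(1, 2)), Pow(-3, Rational(1, 2)))))) = Add(904, Mul(-1, Add(-14, Mul(-1, Pow(2, Rational(1, 2)), Mul(I, Pow(3, Rational(1, 2))))))) = Add(904, Mul(-1, Add(-14, Mul(-1, I, Pow(6, Rational(1, 2)))))) = Add(904, Add(14, Mul(I, Pow(6, Rational(1, 2))))) = Add(918, Mul(I, Pow(6, Rational(1, 2))))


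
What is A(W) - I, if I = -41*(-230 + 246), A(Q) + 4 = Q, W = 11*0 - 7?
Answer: 645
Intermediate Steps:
W = -7 (W = 0 - 7 = -7)
A(Q) = -4 + Q
I = -656 (I = -41*16 = -656)
A(W) - I = (-4 - 7) - 1*(-656) = -11 + 656 = 645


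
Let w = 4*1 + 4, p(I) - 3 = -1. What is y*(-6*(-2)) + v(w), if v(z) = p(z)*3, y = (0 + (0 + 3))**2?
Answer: 114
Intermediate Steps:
p(I) = 2 (p(I) = 3 - 1 = 2)
w = 8 (w = 4 + 4 = 8)
y = 9 (y = (0 + 3)**2 = 3**2 = 9)
v(z) = 6 (v(z) = 2*3 = 6)
y*(-6*(-2)) + v(w) = 9*(-6*(-2)) + 6 = 9*12 + 6 = 108 + 6 = 114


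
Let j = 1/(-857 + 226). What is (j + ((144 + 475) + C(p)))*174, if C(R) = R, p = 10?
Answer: 69060252/631 ≈ 1.0945e+5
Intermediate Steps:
j = -1/631 (j = 1/(-631) = -1/631 ≈ -0.0015848)
(j + ((144 + 475) + C(p)))*174 = (-1/631 + ((144 + 475) + 10))*174 = (-1/631 + (619 + 10))*174 = (-1/631 + 629)*174 = (396898/631)*174 = 69060252/631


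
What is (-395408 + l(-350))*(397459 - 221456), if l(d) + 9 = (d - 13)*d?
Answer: -47233397101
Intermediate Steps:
l(d) = -9 + d*(-13 + d) (l(d) = -9 + (d - 13)*d = -9 + (-13 + d)*d = -9 + d*(-13 + d))
(-395408 + l(-350))*(397459 - 221456) = (-395408 + (-9 + (-350)² - 13*(-350)))*(397459 - 221456) = (-395408 + (-9 + 122500 + 4550))*176003 = (-395408 + 127041)*176003 = -268367*176003 = -47233397101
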